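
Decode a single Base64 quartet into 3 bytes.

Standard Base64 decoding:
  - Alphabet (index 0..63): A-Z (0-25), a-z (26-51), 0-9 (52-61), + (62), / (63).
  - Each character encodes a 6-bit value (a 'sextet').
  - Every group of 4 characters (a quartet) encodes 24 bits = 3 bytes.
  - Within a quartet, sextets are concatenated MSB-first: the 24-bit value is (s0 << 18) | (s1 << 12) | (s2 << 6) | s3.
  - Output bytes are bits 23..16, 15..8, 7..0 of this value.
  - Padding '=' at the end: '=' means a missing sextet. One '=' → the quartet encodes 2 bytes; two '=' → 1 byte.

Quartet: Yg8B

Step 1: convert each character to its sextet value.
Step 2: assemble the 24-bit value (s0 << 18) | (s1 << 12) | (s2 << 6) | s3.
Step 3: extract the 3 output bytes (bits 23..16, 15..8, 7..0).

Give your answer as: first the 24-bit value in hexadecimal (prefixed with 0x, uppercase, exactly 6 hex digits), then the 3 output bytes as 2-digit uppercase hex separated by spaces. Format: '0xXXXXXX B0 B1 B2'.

Answer: 0x620F01 62 0F 01

Derivation:
Sextets: Y=24, g=32, 8=60, B=1
24-bit: (24<<18) | (32<<12) | (60<<6) | 1
      = 0x600000 | 0x020000 | 0x000F00 | 0x000001
      = 0x620F01
Bytes: (v>>16)&0xFF=62, (v>>8)&0xFF=0F, v&0xFF=01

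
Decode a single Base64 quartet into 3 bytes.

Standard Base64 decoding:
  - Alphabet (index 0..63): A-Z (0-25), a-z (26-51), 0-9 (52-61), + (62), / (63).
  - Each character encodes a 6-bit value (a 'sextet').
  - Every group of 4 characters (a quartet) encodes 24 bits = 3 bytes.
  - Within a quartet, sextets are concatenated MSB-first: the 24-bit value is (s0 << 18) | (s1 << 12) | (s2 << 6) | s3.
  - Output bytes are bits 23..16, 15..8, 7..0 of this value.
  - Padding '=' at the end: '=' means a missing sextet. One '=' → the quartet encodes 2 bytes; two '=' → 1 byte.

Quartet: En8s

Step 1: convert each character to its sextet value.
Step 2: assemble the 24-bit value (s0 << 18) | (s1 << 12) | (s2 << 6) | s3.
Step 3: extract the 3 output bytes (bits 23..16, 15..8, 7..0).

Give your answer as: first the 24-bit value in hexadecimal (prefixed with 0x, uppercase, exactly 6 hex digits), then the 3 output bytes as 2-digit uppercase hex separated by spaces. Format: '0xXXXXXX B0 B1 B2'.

Answer: 0x127F2C 12 7F 2C

Derivation:
Sextets: E=4, n=39, 8=60, s=44
24-bit: (4<<18) | (39<<12) | (60<<6) | 44
      = 0x100000 | 0x027000 | 0x000F00 | 0x00002C
      = 0x127F2C
Bytes: (v>>16)&0xFF=12, (v>>8)&0xFF=7F, v&0xFF=2C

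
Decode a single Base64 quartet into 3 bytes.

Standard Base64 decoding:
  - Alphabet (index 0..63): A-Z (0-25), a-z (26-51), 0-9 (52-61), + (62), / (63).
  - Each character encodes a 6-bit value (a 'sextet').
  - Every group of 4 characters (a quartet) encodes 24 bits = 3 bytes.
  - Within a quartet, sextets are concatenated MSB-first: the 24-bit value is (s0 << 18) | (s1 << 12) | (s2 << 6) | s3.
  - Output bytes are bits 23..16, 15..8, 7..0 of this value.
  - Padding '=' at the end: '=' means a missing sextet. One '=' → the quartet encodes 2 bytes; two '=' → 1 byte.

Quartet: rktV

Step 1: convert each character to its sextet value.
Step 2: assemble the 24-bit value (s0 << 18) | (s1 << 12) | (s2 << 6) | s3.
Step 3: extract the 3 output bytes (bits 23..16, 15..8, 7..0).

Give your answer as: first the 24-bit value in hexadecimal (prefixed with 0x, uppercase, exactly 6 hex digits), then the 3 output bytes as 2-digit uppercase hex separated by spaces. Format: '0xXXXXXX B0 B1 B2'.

Sextets: r=43, k=36, t=45, V=21
24-bit: (43<<18) | (36<<12) | (45<<6) | 21
      = 0xAC0000 | 0x024000 | 0x000B40 | 0x000015
      = 0xAE4B55
Bytes: (v>>16)&0xFF=AE, (v>>8)&0xFF=4B, v&0xFF=55

Answer: 0xAE4B55 AE 4B 55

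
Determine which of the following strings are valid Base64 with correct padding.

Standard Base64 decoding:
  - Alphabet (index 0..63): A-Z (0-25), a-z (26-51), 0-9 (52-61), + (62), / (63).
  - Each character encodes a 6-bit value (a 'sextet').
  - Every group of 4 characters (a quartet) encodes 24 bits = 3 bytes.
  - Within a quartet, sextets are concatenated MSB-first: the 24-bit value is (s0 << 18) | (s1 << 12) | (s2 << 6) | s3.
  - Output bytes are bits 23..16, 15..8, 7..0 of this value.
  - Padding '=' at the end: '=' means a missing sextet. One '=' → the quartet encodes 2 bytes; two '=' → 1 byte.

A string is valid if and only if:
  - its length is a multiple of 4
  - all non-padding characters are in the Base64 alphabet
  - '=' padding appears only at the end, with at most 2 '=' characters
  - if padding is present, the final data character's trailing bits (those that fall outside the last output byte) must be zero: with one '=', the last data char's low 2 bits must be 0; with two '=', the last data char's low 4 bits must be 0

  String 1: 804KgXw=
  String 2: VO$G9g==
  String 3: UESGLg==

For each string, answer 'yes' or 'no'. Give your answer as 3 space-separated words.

String 1: '804KgXw=' → valid
String 2: 'VO$G9g==' → invalid (bad char(s): ['$'])
String 3: 'UESGLg==' → valid

Answer: yes no yes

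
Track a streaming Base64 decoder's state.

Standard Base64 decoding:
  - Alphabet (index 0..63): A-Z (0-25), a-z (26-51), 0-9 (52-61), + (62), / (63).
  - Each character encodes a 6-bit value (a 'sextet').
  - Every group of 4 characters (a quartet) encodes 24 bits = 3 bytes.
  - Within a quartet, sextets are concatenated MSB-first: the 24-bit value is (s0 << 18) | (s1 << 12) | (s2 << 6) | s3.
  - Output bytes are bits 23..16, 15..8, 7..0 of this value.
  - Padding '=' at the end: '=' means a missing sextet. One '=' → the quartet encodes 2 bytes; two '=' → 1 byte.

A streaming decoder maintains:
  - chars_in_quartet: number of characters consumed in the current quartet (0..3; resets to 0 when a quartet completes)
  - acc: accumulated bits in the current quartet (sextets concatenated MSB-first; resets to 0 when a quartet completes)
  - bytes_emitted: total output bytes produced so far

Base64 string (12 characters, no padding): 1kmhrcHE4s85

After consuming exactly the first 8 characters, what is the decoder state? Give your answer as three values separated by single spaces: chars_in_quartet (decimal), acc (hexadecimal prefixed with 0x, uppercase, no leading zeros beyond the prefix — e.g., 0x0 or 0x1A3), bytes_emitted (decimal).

Answer: 0 0x0 6

Derivation:
After char 0 ('1'=53): chars_in_quartet=1 acc=0x35 bytes_emitted=0
After char 1 ('k'=36): chars_in_quartet=2 acc=0xD64 bytes_emitted=0
After char 2 ('m'=38): chars_in_quartet=3 acc=0x35926 bytes_emitted=0
After char 3 ('h'=33): chars_in_quartet=4 acc=0xD649A1 -> emit D6 49 A1, reset; bytes_emitted=3
After char 4 ('r'=43): chars_in_quartet=1 acc=0x2B bytes_emitted=3
After char 5 ('c'=28): chars_in_quartet=2 acc=0xADC bytes_emitted=3
After char 6 ('H'=7): chars_in_quartet=3 acc=0x2B707 bytes_emitted=3
After char 7 ('E'=4): chars_in_quartet=4 acc=0xADC1C4 -> emit AD C1 C4, reset; bytes_emitted=6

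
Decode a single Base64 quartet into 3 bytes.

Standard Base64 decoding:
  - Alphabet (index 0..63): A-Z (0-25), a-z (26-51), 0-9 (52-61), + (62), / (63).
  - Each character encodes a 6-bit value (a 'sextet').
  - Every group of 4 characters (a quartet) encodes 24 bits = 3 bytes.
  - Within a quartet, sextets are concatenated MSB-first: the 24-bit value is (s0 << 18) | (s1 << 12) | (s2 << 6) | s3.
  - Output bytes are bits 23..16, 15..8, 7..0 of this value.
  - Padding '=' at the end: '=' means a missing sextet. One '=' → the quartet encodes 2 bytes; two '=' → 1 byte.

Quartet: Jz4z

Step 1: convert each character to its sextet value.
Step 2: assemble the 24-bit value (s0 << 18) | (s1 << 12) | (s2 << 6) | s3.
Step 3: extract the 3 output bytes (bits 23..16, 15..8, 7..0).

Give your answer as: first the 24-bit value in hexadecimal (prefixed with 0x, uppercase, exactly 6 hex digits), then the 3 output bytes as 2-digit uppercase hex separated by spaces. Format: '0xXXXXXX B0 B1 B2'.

Answer: 0x273E33 27 3E 33

Derivation:
Sextets: J=9, z=51, 4=56, z=51
24-bit: (9<<18) | (51<<12) | (56<<6) | 51
      = 0x240000 | 0x033000 | 0x000E00 | 0x000033
      = 0x273E33
Bytes: (v>>16)&0xFF=27, (v>>8)&0xFF=3E, v&0xFF=33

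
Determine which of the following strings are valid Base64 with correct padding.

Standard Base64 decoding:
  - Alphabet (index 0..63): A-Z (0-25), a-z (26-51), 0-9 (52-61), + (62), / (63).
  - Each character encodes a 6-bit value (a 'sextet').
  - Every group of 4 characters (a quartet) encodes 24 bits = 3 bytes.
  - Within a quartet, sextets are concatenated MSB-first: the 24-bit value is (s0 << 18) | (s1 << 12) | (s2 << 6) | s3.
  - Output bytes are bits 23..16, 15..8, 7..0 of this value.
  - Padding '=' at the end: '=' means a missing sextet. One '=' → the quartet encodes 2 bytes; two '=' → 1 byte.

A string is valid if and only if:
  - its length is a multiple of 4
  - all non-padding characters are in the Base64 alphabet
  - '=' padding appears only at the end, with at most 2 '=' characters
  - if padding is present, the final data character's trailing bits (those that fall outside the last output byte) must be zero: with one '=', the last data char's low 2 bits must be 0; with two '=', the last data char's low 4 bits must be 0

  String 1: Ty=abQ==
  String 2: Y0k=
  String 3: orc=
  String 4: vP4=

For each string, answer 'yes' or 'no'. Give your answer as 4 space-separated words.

String 1: 'Ty=abQ==' → invalid (bad char(s): ['=']; '=' in middle)
String 2: 'Y0k=' → valid
String 3: 'orc=' → valid
String 4: 'vP4=' → valid

Answer: no yes yes yes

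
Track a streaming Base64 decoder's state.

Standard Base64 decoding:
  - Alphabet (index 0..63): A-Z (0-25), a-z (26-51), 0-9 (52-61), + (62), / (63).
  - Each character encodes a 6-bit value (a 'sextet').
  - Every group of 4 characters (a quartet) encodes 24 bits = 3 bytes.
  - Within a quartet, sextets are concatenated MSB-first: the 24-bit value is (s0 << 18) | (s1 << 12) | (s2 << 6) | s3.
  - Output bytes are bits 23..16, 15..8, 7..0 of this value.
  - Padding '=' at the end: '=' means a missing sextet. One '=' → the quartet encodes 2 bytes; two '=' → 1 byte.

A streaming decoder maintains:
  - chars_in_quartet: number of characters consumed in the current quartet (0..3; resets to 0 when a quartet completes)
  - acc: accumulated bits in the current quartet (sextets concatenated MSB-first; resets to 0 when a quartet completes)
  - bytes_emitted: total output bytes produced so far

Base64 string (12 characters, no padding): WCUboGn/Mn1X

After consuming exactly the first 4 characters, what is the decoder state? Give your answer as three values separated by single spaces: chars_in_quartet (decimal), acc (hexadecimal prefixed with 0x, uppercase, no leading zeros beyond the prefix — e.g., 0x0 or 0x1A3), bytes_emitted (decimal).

Answer: 0 0x0 3

Derivation:
After char 0 ('W'=22): chars_in_quartet=1 acc=0x16 bytes_emitted=0
After char 1 ('C'=2): chars_in_quartet=2 acc=0x582 bytes_emitted=0
After char 2 ('U'=20): chars_in_quartet=3 acc=0x16094 bytes_emitted=0
After char 3 ('b'=27): chars_in_quartet=4 acc=0x58251B -> emit 58 25 1B, reset; bytes_emitted=3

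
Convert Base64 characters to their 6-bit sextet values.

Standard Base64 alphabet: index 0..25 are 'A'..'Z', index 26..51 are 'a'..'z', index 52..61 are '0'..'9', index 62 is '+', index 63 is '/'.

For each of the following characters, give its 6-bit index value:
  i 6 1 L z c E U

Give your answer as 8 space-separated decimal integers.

Answer: 34 58 53 11 51 28 4 20

Derivation:
'i': a..z range, 26 + ord('i') − ord('a') = 34
'6': 0..9 range, 52 + ord('6') − ord('0') = 58
'1': 0..9 range, 52 + ord('1') − ord('0') = 53
'L': A..Z range, ord('L') − ord('A') = 11
'z': a..z range, 26 + ord('z') − ord('a') = 51
'c': a..z range, 26 + ord('c') − ord('a') = 28
'E': A..Z range, ord('E') − ord('A') = 4
'U': A..Z range, ord('U') − ord('A') = 20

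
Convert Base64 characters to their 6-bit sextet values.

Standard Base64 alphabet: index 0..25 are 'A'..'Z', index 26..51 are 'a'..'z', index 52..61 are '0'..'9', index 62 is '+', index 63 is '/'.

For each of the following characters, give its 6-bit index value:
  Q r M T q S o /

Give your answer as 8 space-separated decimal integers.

Answer: 16 43 12 19 42 18 40 63

Derivation:
'Q': A..Z range, ord('Q') − ord('A') = 16
'r': a..z range, 26 + ord('r') − ord('a') = 43
'M': A..Z range, ord('M') − ord('A') = 12
'T': A..Z range, ord('T') − ord('A') = 19
'q': a..z range, 26 + ord('q') − ord('a') = 42
'S': A..Z range, ord('S') − ord('A') = 18
'o': a..z range, 26 + ord('o') − ord('a') = 40
'/': index 63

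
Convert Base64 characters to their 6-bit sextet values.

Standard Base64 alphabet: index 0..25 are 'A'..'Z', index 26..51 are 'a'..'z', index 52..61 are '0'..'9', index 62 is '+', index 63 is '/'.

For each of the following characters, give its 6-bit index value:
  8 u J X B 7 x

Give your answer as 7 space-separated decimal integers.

Answer: 60 46 9 23 1 59 49

Derivation:
'8': 0..9 range, 52 + ord('8') − ord('0') = 60
'u': a..z range, 26 + ord('u') − ord('a') = 46
'J': A..Z range, ord('J') − ord('A') = 9
'X': A..Z range, ord('X') − ord('A') = 23
'B': A..Z range, ord('B') − ord('A') = 1
'7': 0..9 range, 52 + ord('7') − ord('0') = 59
'x': a..z range, 26 + ord('x') − ord('a') = 49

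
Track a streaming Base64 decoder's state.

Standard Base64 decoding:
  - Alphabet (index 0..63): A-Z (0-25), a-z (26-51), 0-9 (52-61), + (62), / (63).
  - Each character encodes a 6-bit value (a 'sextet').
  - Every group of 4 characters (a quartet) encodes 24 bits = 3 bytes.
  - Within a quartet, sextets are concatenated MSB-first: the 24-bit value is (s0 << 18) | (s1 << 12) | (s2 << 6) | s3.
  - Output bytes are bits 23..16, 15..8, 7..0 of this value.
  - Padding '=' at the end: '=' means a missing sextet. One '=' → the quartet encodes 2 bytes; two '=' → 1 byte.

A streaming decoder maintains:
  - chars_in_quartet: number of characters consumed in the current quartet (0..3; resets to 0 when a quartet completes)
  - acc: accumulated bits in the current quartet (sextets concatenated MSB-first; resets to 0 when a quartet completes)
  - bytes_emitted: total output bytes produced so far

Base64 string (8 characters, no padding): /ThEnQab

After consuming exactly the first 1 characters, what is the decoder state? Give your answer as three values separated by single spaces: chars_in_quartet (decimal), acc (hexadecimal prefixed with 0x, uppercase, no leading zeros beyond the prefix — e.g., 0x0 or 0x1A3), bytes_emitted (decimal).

Answer: 1 0x3F 0

Derivation:
After char 0 ('/'=63): chars_in_quartet=1 acc=0x3F bytes_emitted=0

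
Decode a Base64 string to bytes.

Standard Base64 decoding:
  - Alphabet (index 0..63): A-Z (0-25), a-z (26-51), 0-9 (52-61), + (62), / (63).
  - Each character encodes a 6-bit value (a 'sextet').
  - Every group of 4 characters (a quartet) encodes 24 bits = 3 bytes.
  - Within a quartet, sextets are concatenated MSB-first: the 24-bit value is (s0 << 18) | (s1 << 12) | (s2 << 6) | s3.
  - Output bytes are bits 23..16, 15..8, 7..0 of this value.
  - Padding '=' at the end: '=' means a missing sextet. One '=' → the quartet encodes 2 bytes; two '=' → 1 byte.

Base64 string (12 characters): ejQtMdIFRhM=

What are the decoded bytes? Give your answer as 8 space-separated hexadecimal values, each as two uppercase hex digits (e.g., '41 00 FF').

Answer: 7A 34 2D 31 D2 05 46 13

Derivation:
After char 0 ('e'=30): chars_in_quartet=1 acc=0x1E bytes_emitted=0
After char 1 ('j'=35): chars_in_quartet=2 acc=0x7A3 bytes_emitted=0
After char 2 ('Q'=16): chars_in_quartet=3 acc=0x1E8D0 bytes_emitted=0
After char 3 ('t'=45): chars_in_quartet=4 acc=0x7A342D -> emit 7A 34 2D, reset; bytes_emitted=3
After char 4 ('M'=12): chars_in_quartet=1 acc=0xC bytes_emitted=3
After char 5 ('d'=29): chars_in_quartet=2 acc=0x31D bytes_emitted=3
After char 6 ('I'=8): chars_in_quartet=3 acc=0xC748 bytes_emitted=3
After char 7 ('F'=5): chars_in_quartet=4 acc=0x31D205 -> emit 31 D2 05, reset; bytes_emitted=6
After char 8 ('R'=17): chars_in_quartet=1 acc=0x11 bytes_emitted=6
After char 9 ('h'=33): chars_in_quartet=2 acc=0x461 bytes_emitted=6
After char 10 ('M'=12): chars_in_quartet=3 acc=0x1184C bytes_emitted=6
Padding '=': partial quartet acc=0x1184C -> emit 46 13; bytes_emitted=8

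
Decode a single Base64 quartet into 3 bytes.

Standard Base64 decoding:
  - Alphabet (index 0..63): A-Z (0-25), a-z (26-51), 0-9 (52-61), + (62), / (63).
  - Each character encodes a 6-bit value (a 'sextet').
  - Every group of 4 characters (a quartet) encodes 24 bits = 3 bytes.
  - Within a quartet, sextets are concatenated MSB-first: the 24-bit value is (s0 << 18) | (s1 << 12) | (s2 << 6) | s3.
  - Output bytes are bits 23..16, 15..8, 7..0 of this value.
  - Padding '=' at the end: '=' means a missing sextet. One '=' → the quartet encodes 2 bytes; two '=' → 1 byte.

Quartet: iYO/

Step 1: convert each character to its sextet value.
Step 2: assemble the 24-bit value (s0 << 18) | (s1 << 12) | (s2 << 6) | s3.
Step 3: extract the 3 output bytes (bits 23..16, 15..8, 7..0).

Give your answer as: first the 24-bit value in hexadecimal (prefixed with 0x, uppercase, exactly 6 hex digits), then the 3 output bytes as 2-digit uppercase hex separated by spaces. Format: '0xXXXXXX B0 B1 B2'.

Answer: 0x8983BF 89 83 BF

Derivation:
Sextets: i=34, Y=24, O=14, /=63
24-bit: (34<<18) | (24<<12) | (14<<6) | 63
      = 0x880000 | 0x018000 | 0x000380 | 0x00003F
      = 0x8983BF
Bytes: (v>>16)&0xFF=89, (v>>8)&0xFF=83, v&0xFF=BF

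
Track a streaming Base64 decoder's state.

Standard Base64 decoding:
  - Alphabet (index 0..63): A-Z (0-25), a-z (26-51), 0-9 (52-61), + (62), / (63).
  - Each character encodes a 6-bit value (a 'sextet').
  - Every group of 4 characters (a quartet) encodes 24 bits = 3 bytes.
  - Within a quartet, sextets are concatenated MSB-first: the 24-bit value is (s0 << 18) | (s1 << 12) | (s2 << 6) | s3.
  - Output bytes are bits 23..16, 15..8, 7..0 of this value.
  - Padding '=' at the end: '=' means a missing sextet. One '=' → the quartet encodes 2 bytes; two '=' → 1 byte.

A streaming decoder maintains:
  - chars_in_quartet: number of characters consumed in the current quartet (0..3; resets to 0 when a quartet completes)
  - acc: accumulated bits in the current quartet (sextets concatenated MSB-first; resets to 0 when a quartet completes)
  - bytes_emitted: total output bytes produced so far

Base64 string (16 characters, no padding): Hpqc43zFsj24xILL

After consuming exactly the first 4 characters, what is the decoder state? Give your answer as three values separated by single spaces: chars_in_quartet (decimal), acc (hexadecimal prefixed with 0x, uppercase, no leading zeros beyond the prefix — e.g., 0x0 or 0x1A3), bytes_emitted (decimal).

Answer: 0 0x0 3

Derivation:
After char 0 ('H'=7): chars_in_quartet=1 acc=0x7 bytes_emitted=0
After char 1 ('p'=41): chars_in_quartet=2 acc=0x1E9 bytes_emitted=0
After char 2 ('q'=42): chars_in_quartet=3 acc=0x7A6A bytes_emitted=0
After char 3 ('c'=28): chars_in_quartet=4 acc=0x1E9A9C -> emit 1E 9A 9C, reset; bytes_emitted=3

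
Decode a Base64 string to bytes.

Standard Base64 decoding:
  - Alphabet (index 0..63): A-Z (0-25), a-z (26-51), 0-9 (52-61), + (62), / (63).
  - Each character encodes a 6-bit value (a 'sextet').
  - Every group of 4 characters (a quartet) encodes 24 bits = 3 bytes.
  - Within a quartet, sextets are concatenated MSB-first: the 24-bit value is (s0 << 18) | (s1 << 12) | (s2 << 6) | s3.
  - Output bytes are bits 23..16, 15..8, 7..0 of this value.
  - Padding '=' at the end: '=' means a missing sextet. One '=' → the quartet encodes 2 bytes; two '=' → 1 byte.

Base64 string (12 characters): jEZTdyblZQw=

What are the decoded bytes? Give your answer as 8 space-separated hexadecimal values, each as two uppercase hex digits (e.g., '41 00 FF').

After char 0 ('j'=35): chars_in_quartet=1 acc=0x23 bytes_emitted=0
After char 1 ('E'=4): chars_in_quartet=2 acc=0x8C4 bytes_emitted=0
After char 2 ('Z'=25): chars_in_quartet=3 acc=0x23119 bytes_emitted=0
After char 3 ('T'=19): chars_in_quartet=4 acc=0x8C4653 -> emit 8C 46 53, reset; bytes_emitted=3
After char 4 ('d'=29): chars_in_quartet=1 acc=0x1D bytes_emitted=3
After char 5 ('y'=50): chars_in_quartet=2 acc=0x772 bytes_emitted=3
After char 6 ('b'=27): chars_in_quartet=3 acc=0x1DC9B bytes_emitted=3
After char 7 ('l'=37): chars_in_quartet=4 acc=0x7726E5 -> emit 77 26 E5, reset; bytes_emitted=6
After char 8 ('Z'=25): chars_in_quartet=1 acc=0x19 bytes_emitted=6
After char 9 ('Q'=16): chars_in_quartet=2 acc=0x650 bytes_emitted=6
After char 10 ('w'=48): chars_in_quartet=3 acc=0x19430 bytes_emitted=6
Padding '=': partial quartet acc=0x19430 -> emit 65 0C; bytes_emitted=8

Answer: 8C 46 53 77 26 E5 65 0C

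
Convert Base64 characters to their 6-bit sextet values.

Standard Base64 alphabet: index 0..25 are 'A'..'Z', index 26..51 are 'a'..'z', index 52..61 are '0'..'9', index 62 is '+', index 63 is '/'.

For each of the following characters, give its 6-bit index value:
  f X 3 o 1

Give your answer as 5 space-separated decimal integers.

Answer: 31 23 55 40 53

Derivation:
'f': a..z range, 26 + ord('f') − ord('a') = 31
'X': A..Z range, ord('X') − ord('A') = 23
'3': 0..9 range, 52 + ord('3') − ord('0') = 55
'o': a..z range, 26 + ord('o') − ord('a') = 40
'1': 0..9 range, 52 + ord('1') − ord('0') = 53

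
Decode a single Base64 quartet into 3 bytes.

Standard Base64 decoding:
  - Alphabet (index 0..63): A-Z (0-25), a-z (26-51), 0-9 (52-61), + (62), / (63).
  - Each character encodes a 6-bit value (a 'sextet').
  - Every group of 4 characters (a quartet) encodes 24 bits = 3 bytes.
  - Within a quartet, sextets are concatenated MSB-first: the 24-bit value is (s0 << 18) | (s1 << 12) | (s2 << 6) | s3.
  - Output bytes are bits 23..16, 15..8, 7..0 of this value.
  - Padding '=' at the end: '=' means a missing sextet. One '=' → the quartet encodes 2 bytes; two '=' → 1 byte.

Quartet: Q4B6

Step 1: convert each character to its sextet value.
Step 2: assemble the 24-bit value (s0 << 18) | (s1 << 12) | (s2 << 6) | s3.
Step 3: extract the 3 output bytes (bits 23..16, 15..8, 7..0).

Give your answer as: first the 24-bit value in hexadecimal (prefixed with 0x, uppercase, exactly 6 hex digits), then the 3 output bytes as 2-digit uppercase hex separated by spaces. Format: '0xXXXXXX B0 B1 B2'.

Sextets: Q=16, 4=56, B=1, 6=58
24-bit: (16<<18) | (56<<12) | (1<<6) | 58
      = 0x400000 | 0x038000 | 0x000040 | 0x00003A
      = 0x43807A
Bytes: (v>>16)&0xFF=43, (v>>8)&0xFF=80, v&0xFF=7A

Answer: 0x43807A 43 80 7A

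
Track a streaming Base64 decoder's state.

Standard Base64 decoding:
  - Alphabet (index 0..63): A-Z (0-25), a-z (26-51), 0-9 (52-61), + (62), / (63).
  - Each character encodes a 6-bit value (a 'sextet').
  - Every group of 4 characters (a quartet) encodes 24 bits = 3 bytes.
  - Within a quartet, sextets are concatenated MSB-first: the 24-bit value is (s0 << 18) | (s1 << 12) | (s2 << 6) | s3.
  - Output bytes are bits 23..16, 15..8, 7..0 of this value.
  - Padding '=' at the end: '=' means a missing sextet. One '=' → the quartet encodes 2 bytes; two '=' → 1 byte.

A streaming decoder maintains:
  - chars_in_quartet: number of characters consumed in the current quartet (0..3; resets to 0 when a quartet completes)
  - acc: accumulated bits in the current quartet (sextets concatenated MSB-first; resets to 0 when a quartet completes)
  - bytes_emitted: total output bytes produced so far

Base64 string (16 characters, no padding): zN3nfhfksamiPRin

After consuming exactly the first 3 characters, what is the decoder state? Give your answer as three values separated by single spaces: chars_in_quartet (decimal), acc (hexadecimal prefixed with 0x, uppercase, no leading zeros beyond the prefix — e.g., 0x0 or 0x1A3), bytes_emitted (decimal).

After char 0 ('z'=51): chars_in_quartet=1 acc=0x33 bytes_emitted=0
After char 1 ('N'=13): chars_in_quartet=2 acc=0xCCD bytes_emitted=0
After char 2 ('3'=55): chars_in_quartet=3 acc=0x33377 bytes_emitted=0

Answer: 3 0x33377 0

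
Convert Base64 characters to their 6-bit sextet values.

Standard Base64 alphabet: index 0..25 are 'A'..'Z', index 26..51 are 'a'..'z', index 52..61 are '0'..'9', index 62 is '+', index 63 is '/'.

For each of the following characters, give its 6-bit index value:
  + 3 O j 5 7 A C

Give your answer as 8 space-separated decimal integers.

'+': index 62
'3': 0..9 range, 52 + ord('3') − ord('0') = 55
'O': A..Z range, ord('O') − ord('A') = 14
'j': a..z range, 26 + ord('j') − ord('a') = 35
'5': 0..9 range, 52 + ord('5') − ord('0') = 57
'7': 0..9 range, 52 + ord('7') − ord('0') = 59
'A': A..Z range, ord('A') − ord('A') = 0
'C': A..Z range, ord('C') − ord('A') = 2

Answer: 62 55 14 35 57 59 0 2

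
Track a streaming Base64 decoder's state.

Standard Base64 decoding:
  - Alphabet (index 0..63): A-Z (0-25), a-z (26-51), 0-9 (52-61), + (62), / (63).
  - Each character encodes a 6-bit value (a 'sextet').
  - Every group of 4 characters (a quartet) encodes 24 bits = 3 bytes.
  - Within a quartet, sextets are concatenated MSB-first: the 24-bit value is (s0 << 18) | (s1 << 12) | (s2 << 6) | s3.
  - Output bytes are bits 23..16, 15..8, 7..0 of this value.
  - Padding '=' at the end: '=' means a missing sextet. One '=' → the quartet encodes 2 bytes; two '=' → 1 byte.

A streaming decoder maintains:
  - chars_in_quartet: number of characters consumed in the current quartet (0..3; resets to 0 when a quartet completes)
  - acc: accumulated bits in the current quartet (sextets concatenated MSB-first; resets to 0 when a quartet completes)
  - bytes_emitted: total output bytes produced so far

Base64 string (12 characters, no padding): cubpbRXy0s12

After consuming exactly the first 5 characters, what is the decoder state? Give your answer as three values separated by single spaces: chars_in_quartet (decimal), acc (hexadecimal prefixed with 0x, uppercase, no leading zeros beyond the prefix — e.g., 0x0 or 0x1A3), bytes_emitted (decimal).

Answer: 1 0x1B 3

Derivation:
After char 0 ('c'=28): chars_in_quartet=1 acc=0x1C bytes_emitted=0
After char 1 ('u'=46): chars_in_quartet=2 acc=0x72E bytes_emitted=0
After char 2 ('b'=27): chars_in_quartet=3 acc=0x1CB9B bytes_emitted=0
After char 3 ('p'=41): chars_in_quartet=4 acc=0x72E6E9 -> emit 72 E6 E9, reset; bytes_emitted=3
After char 4 ('b'=27): chars_in_quartet=1 acc=0x1B bytes_emitted=3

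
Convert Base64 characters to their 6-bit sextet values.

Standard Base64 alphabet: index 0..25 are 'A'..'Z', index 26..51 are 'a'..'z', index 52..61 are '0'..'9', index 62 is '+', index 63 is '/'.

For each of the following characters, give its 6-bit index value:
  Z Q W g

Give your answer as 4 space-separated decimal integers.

Answer: 25 16 22 32

Derivation:
'Z': A..Z range, ord('Z') − ord('A') = 25
'Q': A..Z range, ord('Q') − ord('A') = 16
'W': A..Z range, ord('W') − ord('A') = 22
'g': a..z range, 26 + ord('g') − ord('a') = 32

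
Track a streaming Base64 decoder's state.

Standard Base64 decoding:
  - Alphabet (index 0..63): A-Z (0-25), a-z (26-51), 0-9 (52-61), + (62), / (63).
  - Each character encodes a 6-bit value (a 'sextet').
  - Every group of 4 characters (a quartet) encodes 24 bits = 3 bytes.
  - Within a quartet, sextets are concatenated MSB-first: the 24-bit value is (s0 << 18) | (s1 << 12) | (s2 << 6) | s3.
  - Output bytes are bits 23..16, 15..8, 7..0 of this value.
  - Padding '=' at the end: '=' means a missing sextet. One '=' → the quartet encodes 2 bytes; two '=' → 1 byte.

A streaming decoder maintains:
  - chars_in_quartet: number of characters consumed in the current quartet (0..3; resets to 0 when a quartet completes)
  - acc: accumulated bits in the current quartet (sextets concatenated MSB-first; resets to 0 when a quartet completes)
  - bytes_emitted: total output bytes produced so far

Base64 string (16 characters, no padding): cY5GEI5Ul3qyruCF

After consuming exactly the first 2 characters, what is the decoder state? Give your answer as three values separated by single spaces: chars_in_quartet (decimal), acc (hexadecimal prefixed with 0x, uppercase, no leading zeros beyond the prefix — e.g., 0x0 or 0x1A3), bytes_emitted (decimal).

Answer: 2 0x718 0

Derivation:
After char 0 ('c'=28): chars_in_quartet=1 acc=0x1C bytes_emitted=0
After char 1 ('Y'=24): chars_in_quartet=2 acc=0x718 bytes_emitted=0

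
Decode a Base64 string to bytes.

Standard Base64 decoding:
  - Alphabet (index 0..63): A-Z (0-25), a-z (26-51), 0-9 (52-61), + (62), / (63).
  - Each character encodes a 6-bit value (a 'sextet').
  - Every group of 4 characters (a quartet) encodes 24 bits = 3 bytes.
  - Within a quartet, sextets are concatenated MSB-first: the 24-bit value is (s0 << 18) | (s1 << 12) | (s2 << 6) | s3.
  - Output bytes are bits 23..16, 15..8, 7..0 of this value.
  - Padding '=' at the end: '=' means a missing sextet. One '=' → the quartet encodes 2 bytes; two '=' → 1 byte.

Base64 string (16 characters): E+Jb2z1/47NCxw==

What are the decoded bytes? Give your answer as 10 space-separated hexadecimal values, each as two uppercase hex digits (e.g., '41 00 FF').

After char 0 ('E'=4): chars_in_quartet=1 acc=0x4 bytes_emitted=0
After char 1 ('+'=62): chars_in_quartet=2 acc=0x13E bytes_emitted=0
After char 2 ('J'=9): chars_in_quartet=3 acc=0x4F89 bytes_emitted=0
After char 3 ('b'=27): chars_in_quartet=4 acc=0x13E25B -> emit 13 E2 5B, reset; bytes_emitted=3
After char 4 ('2'=54): chars_in_quartet=1 acc=0x36 bytes_emitted=3
After char 5 ('z'=51): chars_in_quartet=2 acc=0xDB3 bytes_emitted=3
After char 6 ('1'=53): chars_in_quartet=3 acc=0x36CF5 bytes_emitted=3
After char 7 ('/'=63): chars_in_quartet=4 acc=0xDB3D7F -> emit DB 3D 7F, reset; bytes_emitted=6
After char 8 ('4'=56): chars_in_quartet=1 acc=0x38 bytes_emitted=6
After char 9 ('7'=59): chars_in_quartet=2 acc=0xE3B bytes_emitted=6
After char 10 ('N'=13): chars_in_quartet=3 acc=0x38ECD bytes_emitted=6
After char 11 ('C'=2): chars_in_quartet=4 acc=0xE3B342 -> emit E3 B3 42, reset; bytes_emitted=9
After char 12 ('x'=49): chars_in_quartet=1 acc=0x31 bytes_emitted=9
After char 13 ('w'=48): chars_in_quartet=2 acc=0xC70 bytes_emitted=9
Padding '==': partial quartet acc=0xC70 -> emit C7; bytes_emitted=10

Answer: 13 E2 5B DB 3D 7F E3 B3 42 C7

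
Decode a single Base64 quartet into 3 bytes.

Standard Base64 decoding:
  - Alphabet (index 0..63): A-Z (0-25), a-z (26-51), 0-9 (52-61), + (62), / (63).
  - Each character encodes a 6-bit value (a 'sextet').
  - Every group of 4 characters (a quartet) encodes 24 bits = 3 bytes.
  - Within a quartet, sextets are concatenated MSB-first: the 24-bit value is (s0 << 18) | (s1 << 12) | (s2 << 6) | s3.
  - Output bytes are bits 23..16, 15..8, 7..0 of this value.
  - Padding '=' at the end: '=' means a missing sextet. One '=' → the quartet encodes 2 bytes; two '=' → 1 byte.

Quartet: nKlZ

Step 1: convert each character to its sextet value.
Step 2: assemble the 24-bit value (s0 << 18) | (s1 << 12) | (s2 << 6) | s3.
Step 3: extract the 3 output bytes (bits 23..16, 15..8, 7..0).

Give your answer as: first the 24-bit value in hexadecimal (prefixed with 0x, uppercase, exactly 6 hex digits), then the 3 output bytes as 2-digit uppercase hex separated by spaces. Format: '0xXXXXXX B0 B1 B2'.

Answer: 0x9CA959 9C A9 59

Derivation:
Sextets: n=39, K=10, l=37, Z=25
24-bit: (39<<18) | (10<<12) | (37<<6) | 25
      = 0x9C0000 | 0x00A000 | 0x000940 | 0x000019
      = 0x9CA959
Bytes: (v>>16)&0xFF=9C, (v>>8)&0xFF=A9, v&0xFF=59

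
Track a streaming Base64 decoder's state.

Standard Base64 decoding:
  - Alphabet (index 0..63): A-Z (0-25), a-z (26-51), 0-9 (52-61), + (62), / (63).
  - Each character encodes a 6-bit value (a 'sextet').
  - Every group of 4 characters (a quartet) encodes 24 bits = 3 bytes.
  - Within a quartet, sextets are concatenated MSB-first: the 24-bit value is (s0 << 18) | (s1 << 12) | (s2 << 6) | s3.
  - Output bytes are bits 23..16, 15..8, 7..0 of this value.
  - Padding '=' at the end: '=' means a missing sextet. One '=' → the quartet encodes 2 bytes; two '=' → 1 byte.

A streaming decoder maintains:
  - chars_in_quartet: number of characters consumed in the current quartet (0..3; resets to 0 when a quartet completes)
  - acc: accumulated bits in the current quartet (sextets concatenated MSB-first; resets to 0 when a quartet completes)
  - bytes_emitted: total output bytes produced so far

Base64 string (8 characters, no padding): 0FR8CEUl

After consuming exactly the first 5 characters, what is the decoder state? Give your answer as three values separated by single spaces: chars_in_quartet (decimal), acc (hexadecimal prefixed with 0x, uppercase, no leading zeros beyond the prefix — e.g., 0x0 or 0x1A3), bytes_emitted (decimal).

After char 0 ('0'=52): chars_in_quartet=1 acc=0x34 bytes_emitted=0
After char 1 ('F'=5): chars_in_quartet=2 acc=0xD05 bytes_emitted=0
After char 2 ('R'=17): chars_in_quartet=3 acc=0x34151 bytes_emitted=0
After char 3 ('8'=60): chars_in_quartet=4 acc=0xD0547C -> emit D0 54 7C, reset; bytes_emitted=3
After char 4 ('C'=2): chars_in_quartet=1 acc=0x2 bytes_emitted=3

Answer: 1 0x2 3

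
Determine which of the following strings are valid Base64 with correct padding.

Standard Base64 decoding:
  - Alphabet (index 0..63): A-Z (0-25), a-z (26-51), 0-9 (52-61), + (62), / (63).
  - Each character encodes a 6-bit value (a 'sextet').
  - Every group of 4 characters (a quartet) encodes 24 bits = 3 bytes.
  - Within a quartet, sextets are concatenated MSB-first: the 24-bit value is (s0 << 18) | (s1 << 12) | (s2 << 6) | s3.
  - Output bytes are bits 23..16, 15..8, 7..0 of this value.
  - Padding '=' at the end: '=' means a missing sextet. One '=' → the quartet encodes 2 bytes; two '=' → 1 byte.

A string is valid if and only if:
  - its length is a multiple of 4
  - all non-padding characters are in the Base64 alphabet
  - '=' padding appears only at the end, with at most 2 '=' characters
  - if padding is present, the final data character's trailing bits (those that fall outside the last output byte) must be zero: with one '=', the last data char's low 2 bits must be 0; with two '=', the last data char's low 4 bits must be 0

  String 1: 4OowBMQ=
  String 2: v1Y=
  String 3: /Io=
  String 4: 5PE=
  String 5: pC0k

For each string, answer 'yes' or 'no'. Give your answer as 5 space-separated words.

String 1: '4OowBMQ=' → valid
String 2: 'v1Y=' → valid
String 3: '/Io=' → valid
String 4: '5PE=' → valid
String 5: 'pC0k' → valid

Answer: yes yes yes yes yes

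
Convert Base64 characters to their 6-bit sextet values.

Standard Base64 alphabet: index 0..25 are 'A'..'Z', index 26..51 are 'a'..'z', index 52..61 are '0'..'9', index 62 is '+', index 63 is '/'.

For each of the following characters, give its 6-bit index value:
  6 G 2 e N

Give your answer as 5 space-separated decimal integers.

Answer: 58 6 54 30 13

Derivation:
'6': 0..9 range, 52 + ord('6') − ord('0') = 58
'G': A..Z range, ord('G') − ord('A') = 6
'2': 0..9 range, 52 + ord('2') − ord('0') = 54
'e': a..z range, 26 + ord('e') − ord('a') = 30
'N': A..Z range, ord('N') − ord('A') = 13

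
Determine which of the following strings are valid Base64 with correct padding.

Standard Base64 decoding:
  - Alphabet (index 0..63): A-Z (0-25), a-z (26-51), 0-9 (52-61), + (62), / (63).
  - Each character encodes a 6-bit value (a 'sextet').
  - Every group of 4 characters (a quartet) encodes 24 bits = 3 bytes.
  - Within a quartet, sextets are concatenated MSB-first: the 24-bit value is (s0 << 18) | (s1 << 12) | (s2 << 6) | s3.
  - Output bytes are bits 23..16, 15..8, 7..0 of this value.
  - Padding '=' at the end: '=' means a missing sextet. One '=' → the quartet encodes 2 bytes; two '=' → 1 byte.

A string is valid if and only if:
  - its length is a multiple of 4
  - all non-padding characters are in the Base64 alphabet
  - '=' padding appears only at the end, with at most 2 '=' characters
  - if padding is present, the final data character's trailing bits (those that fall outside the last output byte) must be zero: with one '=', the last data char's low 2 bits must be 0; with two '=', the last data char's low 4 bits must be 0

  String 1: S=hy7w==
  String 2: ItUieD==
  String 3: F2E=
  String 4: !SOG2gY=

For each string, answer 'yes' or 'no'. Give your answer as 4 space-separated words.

String 1: 'S=hy7w==' → invalid (bad char(s): ['=']; '=' in middle)
String 2: 'ItUieD==' → invalid (bad trailing bits)
String 3: 'F2E=' → valid
String 4: '!SOG2gY=' → invalid (bad char(s): ['!'])

Answer: no no yes no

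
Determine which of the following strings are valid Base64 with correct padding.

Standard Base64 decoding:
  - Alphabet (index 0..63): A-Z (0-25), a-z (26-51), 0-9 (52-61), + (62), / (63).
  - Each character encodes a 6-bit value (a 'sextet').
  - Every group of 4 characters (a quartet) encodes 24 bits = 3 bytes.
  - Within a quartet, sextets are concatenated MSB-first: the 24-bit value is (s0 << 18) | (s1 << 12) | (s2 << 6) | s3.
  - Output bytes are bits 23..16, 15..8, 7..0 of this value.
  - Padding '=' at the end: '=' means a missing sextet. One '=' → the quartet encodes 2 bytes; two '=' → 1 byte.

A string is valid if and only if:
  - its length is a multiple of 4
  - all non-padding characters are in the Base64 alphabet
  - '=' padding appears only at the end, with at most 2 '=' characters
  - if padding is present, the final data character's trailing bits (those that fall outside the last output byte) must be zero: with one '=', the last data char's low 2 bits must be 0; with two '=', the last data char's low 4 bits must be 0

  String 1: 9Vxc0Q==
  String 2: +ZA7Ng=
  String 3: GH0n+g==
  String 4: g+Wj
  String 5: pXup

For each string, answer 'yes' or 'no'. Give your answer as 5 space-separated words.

Answer: yes no yes yes yes

Derivation:
String 1: '9Vxc0Q==' → valid
String 2: '+ZA7Ng=' → invalid (len=7 not mult of 4)
String 3: 'GH0n+g==' → valid
String 4: 'g+Wj' → valid
String 5: 'pXup' → valid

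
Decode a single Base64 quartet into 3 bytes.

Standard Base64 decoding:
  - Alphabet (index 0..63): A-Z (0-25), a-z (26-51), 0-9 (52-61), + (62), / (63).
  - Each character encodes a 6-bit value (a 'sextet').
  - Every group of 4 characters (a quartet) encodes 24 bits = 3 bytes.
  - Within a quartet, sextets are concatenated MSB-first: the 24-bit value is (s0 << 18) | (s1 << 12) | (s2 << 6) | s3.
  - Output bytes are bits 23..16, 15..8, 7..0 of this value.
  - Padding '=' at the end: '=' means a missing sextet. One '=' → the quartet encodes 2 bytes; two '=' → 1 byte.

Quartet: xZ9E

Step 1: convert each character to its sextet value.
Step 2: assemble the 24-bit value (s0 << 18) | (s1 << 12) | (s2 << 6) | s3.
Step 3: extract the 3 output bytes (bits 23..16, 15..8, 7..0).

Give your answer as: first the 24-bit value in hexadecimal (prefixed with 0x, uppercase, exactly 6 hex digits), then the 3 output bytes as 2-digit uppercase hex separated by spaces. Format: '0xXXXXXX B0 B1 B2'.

Answer: 0xC59F44 C5 9F 44

Derivation:
Sextets: x=49, Z=25, 9=61, E=4
24-bit: (49<<18) | (25<<12) | (61<<6) | 4
      = 0xC40000 | 0x019000 | 0x000F40 | 0x000004
      = 0xC59F44
Bytes: (v>>16)&0xFF=C5, (v>>8)&0xFF=9F, v&0xFF=44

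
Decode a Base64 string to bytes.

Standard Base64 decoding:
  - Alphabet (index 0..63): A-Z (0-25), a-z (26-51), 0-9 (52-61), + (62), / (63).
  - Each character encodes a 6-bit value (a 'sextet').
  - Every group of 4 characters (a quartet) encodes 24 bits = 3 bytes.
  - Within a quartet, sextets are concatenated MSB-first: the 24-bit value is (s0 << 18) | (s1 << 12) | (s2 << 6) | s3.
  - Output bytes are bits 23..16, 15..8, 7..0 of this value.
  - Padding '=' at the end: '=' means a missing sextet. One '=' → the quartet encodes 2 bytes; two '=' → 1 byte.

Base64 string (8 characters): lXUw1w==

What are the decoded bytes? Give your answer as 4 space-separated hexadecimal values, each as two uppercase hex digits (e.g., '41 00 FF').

Answer: 95 75 30 D7

Derivation:
After char 0 ('l'=37): chars_in_quartet=1 acc=0x25 bytes_emitted=0
After char 1 ('X'=23): chars_in_quartet=2 acc=0x957 bytes_emitted=0
After char 2 ('U'=20): chars_in_quartet=3 acc=0x255D4 bytes_emitted=0
After char 3 ('w'=48): chars_in_quartet=4 acc=0x957530 -> emit 95 75 30, reset; bytes_emitted=3
After char 4 ('1'=53): chars_in_quartet=1 acc=0x35 bytes_emitted=3
After char 5 ('w'=48): chars_in_quartet=2 acc=0xD70 bytes_emitted=3
Padding '==': partial quartet acc=0xD70 -> emit D7; bytes_emitted=4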